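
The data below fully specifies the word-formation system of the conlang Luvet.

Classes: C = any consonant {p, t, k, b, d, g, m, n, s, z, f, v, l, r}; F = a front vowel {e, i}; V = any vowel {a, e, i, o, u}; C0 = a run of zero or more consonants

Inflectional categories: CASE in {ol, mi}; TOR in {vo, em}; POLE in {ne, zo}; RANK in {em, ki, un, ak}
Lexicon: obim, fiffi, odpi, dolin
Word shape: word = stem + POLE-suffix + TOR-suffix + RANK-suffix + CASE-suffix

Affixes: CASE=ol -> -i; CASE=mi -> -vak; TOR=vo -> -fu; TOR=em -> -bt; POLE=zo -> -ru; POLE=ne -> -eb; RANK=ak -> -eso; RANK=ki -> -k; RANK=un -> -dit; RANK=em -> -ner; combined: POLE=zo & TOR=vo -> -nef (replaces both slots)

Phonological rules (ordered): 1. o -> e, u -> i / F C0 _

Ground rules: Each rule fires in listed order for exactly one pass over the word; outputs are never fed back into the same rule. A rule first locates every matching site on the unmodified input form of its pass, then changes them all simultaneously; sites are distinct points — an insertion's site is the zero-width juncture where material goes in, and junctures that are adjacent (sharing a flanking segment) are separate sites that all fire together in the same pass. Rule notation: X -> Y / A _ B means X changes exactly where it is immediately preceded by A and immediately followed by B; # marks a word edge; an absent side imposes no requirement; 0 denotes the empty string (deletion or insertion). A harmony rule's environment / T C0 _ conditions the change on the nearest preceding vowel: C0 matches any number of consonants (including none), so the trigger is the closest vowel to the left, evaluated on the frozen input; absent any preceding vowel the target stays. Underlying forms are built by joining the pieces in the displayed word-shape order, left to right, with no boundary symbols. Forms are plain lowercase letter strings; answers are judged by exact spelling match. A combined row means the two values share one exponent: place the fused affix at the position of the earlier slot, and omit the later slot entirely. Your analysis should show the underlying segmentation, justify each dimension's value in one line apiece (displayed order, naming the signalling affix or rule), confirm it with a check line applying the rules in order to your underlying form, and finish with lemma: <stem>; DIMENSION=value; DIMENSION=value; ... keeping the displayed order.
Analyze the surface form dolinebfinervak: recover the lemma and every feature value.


underlying: dolin-eb-fu-ner-vak
CASE=mi - signalled by the affix -vak
TOR=vo - signalled by the affix -fu
POLE=ne - signalled by the affix -eb
RANK=em - signalled by the affix -ner
check: dolinebfunervak -> dolinebfinervak
lemma: dolin; CASE=mi; TOR=vo; POLE=ne; RANK=em


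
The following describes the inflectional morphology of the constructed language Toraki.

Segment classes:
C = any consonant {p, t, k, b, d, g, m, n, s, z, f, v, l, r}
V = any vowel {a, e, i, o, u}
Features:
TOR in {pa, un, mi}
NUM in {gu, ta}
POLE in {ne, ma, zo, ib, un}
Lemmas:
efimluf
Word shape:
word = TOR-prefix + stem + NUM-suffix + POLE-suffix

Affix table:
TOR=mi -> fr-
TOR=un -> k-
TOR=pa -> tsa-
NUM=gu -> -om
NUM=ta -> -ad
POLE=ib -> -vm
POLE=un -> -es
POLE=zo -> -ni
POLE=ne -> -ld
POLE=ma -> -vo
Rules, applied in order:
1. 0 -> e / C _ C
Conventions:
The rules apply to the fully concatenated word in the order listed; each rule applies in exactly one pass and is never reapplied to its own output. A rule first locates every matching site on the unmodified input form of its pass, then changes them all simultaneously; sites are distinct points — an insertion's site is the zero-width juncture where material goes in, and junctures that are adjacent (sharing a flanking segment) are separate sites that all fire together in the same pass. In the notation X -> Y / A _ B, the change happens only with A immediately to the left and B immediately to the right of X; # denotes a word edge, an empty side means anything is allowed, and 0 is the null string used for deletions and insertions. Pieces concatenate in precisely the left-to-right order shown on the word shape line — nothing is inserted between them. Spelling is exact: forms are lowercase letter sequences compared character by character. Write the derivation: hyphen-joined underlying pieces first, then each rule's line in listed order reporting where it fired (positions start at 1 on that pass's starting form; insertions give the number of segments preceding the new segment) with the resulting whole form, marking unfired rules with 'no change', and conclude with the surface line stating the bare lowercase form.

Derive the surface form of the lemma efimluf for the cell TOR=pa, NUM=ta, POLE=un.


underlying: tsa-efimluf-ad-es
1. 0 -> e / C _ C: inserts after position(s) 1, 7: tesaefimelufades
surface: tesaefimelufades


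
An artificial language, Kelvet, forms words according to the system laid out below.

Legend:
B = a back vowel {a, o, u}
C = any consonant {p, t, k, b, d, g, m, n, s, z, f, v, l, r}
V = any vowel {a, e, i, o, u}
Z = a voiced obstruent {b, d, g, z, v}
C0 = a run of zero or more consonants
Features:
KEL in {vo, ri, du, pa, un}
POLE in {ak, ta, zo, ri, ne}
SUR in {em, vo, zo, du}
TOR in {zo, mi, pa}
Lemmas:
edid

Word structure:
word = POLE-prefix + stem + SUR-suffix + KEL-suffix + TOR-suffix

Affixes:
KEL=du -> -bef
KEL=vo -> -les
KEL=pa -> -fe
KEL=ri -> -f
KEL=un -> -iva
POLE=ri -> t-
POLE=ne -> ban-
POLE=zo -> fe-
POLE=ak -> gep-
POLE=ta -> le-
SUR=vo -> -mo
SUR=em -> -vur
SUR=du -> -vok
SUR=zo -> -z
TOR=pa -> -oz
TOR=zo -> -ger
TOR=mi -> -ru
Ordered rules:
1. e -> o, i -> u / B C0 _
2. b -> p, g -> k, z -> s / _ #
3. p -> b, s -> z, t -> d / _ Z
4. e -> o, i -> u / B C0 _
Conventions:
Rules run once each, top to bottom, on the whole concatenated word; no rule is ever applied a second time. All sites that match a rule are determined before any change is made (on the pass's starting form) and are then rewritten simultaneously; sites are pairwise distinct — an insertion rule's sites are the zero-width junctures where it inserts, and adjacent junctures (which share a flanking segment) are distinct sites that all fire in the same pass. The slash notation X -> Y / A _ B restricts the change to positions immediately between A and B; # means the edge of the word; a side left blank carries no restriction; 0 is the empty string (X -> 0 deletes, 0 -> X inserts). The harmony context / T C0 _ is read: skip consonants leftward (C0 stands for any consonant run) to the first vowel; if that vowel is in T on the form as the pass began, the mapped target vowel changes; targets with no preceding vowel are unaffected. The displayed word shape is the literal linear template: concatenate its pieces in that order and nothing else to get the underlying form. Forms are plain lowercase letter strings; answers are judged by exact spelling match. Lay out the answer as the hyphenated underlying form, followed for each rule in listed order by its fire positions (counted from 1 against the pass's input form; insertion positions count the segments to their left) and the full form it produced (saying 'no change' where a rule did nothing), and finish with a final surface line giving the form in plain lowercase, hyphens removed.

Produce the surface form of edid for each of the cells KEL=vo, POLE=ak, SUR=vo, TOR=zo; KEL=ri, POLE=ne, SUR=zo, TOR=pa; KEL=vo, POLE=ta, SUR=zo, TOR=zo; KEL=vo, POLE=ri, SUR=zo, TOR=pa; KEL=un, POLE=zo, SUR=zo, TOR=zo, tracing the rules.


cell KEL=vo, POLE=ak, SUR=vo, TOR=zo:
underlying: gep-edid-mo-les-ger
1. e -> o, i -> u / B C0 _: fires at position(s) 11: gepedidmolosger
2. b -> p, g -> k, z -> s / _ #: no change
3. p -> b, s -> z, t -> d / _ Z: fires at position(s) 12: gepedidmolozger
4. e -> o, i -> u / B C0 _: fires at position(s) 14: gepedidmolozgor
surface: gepedidmolozgor

cell KEL=ri, POLE=ne, SUR=zo, TOR=pa:
underlying: ban-edid-z-f-oz
1. e -> o, i -> u / B C0 _: fires at position(s) 4: banodidzfoz
2. b -> p, g -> k, z -> s / _ #: fires at position(s) 11: banodidzfos
3. p -> b, s -> z, t -> d / _ Z: no change
4. e -> o, i -> u / B C0 _: fires at position(s) 6: banodudzfos
surface: banodudzfos

cell KEL=vo, POLE=ta, SUR=zo, TOR=zo:
underlying: le-edid-z-les-ger
1. e -> o, i -> u / B C0 _: no change
2. b -> p, g -> k, z -> s / _ #: no change
3. p -> b, s -> z, t -> d / _ Z: fires at position(s) 10: leedidzlezger
4. e -> o, i -> u / B C0 _: no change
surface: leedidzlezger

cell KEL=vo, POLE=ri, SUR=zo, TOR=pa:
underlying: t-edid-z-les-oz
1. e -> o, i -> u / B C0 _: no change
2. b -> p, g -> k, z -> s / _ #: fires at position(s) 11: tedidzlesos
3. p -> b, s -> z, t -> d / _ Z: no change
4. e -> o, i -> u / B C0 _: no change
surface: tedidzlesos

cell KEL=un, POLE=zo, SUR=zo, TOR=zo:
underlying: fe-edid-z-iva-ger
1. e -> o, i -> u / B C0 _: fires at position(s) 12: feedidzivagor
2. b -> p, g -> k, z -> s / _ #: no change
3. p -> b, s -> z, t -> d / _ Z: no change
4. e -> o, i -> u / B C0 _: no change
surface: feedidzivagor


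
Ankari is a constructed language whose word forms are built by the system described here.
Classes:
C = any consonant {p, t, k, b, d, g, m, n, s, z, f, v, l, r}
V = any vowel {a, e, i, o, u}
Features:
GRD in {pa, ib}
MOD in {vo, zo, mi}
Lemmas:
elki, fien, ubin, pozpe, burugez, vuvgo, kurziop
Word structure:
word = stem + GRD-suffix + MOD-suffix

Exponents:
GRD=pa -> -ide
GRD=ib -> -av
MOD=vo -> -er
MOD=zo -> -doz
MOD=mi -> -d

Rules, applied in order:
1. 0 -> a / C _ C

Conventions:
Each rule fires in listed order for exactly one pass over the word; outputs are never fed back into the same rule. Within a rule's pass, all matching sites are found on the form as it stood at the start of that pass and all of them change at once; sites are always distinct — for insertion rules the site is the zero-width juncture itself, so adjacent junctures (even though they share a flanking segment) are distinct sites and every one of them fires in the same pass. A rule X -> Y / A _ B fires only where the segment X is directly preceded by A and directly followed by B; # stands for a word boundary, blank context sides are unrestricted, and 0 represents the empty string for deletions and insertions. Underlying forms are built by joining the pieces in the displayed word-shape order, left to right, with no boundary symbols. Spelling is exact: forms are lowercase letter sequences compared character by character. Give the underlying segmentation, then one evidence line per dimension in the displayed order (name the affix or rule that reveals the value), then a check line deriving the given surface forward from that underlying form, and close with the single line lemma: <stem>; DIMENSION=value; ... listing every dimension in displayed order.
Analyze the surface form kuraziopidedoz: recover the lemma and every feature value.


underlying: kurziop-ide-doz
GRD=pa - signalled by the affix -ide
MOD=zo - signalled by the affix -doz
check: kurziopidedoz -> kuraziopidedoz
lemma: kurziop; GRD=pa; MOD=zo


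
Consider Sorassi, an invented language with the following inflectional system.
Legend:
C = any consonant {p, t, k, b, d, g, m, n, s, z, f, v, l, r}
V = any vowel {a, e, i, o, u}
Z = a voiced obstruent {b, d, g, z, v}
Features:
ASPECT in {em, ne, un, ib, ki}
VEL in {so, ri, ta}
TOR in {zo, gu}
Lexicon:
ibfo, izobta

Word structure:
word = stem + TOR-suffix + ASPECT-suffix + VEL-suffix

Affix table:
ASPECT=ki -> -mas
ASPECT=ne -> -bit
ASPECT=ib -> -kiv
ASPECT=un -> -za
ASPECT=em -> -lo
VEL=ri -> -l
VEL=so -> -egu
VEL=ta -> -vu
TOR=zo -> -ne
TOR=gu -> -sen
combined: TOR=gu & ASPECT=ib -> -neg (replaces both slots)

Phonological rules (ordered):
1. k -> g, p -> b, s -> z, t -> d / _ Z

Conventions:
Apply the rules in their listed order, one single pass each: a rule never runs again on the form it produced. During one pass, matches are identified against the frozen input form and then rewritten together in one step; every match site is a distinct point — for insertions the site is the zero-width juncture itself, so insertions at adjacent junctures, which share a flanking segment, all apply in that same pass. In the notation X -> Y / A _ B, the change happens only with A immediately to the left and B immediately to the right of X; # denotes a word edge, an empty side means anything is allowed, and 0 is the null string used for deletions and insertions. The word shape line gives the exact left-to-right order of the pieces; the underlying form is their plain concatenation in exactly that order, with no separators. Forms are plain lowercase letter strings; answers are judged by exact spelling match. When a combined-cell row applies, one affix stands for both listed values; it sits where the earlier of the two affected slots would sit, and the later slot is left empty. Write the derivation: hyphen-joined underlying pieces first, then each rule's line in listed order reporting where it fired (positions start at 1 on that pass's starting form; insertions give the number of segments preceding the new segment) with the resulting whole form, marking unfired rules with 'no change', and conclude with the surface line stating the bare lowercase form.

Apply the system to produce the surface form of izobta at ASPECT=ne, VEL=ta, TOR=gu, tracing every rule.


underlying: izobta-sen-bit-vu
1. k -> g, p -> b, s -> z, t -> d / _ Z: fires at position(s) 12: izobtasenbidvu
surface: izobtasenbidvu


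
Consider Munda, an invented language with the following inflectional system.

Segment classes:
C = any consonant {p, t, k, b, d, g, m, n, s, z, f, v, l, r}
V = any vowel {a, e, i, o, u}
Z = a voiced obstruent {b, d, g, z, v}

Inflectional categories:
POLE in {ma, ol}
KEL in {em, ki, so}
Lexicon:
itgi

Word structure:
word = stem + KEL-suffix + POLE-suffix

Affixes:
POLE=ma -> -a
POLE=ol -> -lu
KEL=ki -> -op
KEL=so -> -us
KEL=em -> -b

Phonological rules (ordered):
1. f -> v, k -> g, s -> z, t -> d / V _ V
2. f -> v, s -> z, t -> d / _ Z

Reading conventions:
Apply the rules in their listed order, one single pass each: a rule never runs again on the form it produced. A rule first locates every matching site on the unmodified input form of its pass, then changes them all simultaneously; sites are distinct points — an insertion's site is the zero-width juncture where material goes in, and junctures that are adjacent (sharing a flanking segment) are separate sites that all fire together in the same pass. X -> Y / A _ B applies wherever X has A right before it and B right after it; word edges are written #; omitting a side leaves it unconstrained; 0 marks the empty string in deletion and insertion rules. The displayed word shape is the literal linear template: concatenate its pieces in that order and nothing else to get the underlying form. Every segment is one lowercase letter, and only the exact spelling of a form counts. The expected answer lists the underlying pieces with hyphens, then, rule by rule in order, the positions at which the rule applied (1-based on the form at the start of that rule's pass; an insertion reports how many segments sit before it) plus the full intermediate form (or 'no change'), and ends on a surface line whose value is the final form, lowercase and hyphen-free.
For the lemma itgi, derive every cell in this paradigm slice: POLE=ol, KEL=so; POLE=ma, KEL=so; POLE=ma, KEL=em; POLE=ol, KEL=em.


cell POLE=ol, KEL=so:
underlying: itgi-us-lu
1. f -> v, k -> g, s -> z, t -> d / V _ V: no change
2. f -> v, s -> z, t -> d / _ Z: fires at position(s) 2: idgiuslu
surface: idgiuslu

cell POLE=ma, KEL=so:
underlying: itgi-us-a
1. f -> v, k -> g, s -> z, t -> d / V _ V: fires at position(s) 6: itgiuza
2. f -> v, s -> z, t -> d / _ Z: fires at position(s) 2: idgiuza
surface: idgiuza

cell POLE=ma, KEL=em:
underlying: itgi-b-a
1. f -> v, k -> g, s -> z, t -> d / V _ V: no change
2. f -> v, s -> z, t -> d / _ Z: fires at position(s) 2: idgiba
surface: idgiba

cell POLE=ol, KEL=em:
underlying: itgi-b-lu
1. f -> v, k -> g, s -> z, t -> d / V _ V: no change
2. f -> v, s -> z, t -> d / _ Z: fires at position(s) 2: idgiblu
surface: idgiblu


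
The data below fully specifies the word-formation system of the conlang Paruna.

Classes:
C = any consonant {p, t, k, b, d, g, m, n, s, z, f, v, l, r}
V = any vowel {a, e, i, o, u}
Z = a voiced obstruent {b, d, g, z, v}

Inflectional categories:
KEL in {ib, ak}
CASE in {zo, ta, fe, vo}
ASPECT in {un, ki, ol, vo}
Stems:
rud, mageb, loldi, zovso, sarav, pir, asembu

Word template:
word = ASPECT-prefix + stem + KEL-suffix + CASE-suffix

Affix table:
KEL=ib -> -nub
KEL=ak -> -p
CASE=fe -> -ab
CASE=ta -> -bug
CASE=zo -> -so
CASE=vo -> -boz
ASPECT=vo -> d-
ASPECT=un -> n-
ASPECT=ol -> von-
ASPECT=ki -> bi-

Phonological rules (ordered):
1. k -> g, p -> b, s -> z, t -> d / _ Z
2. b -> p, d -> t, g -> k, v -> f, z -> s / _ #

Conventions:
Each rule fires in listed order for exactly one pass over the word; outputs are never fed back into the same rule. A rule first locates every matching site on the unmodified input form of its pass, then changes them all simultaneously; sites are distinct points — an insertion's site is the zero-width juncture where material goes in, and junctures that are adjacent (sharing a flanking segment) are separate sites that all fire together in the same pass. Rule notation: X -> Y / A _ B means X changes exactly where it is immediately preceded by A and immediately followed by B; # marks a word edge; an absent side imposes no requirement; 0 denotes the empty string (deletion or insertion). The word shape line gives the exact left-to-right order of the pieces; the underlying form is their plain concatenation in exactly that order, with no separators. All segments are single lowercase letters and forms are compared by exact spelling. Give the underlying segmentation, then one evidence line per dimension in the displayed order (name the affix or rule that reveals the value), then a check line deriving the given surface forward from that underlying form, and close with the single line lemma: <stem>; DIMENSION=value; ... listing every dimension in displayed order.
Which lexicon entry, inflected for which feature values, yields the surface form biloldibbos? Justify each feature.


underlying: bi-loldi-p-boz
KEL=ak - signalled by the affix -p
CASE=vo - signalled by the affix -boz
ASPECT=ki - signalled by the affix bi-
check: biloldipboz -> biloldibboz -> biloldibbos
lemma: loldi; KEL=ak; CASE=vo; ASPECT=ki


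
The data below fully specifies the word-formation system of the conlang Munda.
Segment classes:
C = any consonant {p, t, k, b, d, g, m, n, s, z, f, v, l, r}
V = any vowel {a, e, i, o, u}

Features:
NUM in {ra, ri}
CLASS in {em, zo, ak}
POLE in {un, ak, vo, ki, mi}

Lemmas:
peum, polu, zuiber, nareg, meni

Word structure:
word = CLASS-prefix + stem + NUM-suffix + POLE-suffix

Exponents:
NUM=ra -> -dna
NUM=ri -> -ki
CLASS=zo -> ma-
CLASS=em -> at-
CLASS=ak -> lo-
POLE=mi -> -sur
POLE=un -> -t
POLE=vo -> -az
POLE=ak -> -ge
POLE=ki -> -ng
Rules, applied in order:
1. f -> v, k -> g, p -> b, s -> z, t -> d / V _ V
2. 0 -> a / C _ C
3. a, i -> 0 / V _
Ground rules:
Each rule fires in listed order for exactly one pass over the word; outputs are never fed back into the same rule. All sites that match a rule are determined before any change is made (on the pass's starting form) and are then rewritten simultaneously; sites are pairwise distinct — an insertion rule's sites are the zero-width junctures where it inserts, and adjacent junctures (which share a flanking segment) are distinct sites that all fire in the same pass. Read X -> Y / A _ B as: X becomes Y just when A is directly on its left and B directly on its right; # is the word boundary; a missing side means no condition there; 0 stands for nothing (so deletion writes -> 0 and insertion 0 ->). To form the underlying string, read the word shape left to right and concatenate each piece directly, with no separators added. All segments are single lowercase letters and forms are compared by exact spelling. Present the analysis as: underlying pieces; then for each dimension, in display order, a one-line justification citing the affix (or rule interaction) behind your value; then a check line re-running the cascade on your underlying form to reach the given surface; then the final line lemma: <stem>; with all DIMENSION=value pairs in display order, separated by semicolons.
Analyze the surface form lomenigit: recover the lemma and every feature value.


underlying: lo-meni-ki-t
NUM=ri - signalled by the affix -ki
CLASS=ak - signalled by the affix lo-
POLE=un - signalled by the affix -t
check: lomenikit -> lomenigit -> lomenigit -> lomenigit
lemma: meni; NUM=ri; CLASS=ak; POLE=un


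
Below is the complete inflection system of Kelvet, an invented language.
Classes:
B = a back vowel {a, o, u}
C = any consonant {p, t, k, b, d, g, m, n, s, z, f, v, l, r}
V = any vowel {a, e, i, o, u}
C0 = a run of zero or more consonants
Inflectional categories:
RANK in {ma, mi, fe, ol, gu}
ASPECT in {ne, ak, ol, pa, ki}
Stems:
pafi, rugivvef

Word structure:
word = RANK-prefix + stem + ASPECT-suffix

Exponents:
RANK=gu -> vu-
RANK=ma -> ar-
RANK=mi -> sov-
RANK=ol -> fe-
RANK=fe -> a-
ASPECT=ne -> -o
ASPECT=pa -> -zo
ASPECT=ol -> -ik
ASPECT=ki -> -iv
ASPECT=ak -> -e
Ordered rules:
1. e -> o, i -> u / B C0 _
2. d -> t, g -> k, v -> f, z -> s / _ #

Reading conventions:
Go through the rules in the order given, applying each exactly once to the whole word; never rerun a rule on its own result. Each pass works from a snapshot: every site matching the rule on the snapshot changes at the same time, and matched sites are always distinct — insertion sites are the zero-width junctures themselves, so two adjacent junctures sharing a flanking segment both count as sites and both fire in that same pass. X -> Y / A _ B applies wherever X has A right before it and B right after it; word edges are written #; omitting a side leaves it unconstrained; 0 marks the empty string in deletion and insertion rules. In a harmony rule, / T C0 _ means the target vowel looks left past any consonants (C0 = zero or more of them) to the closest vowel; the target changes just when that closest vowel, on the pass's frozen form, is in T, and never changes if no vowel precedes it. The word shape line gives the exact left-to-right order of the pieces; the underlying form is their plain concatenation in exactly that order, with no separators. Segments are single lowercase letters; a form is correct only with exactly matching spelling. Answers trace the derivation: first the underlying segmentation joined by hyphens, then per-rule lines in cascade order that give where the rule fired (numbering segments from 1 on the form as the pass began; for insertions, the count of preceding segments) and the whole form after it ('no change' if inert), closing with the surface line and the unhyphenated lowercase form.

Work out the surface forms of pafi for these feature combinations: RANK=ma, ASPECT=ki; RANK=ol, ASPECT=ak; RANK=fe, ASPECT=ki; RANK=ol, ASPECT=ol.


cell RANK=ma, ASPECT=ki:
underlying: ar-pafi-iv
1. e -> o, i -> u / B C0 _: fires at position(s) 6: arpafuiv
2. d -> t, g -> k, v -> f, z -> s / _ #: fires at position(s) 8: arpafuif
surface: arpafuif

cell RANK=ol, ASPECT=ak:
underlying: fe-pafi-e
1. e -> o, i -> u / B C0 _: fires at position(s) 6: fepafue
2. d -> t, g -> k, v -> f, z -> s / _ #: no change
surface: fepafue

cell RANK=fe, ASPECT=ki:
underlying: a-pafi-iv
1. e -> o, i -> u / B C0 _: fires at position(s) 5: apafuiv
2. d -> t, g -> k, v -> f, z -> s / _ #: fires at position(s) 7: apafuif
surface: apafuif

cell RANK=ol, ASPECT=ol:
underlying: fe-pafi-ik
1. e -> o, i -> u / B C0 _: fires at position(s) 6: fepafuik
2. d -> t, g -> k, v -> f, z -> s / _ #: no change
surface: fepafuik


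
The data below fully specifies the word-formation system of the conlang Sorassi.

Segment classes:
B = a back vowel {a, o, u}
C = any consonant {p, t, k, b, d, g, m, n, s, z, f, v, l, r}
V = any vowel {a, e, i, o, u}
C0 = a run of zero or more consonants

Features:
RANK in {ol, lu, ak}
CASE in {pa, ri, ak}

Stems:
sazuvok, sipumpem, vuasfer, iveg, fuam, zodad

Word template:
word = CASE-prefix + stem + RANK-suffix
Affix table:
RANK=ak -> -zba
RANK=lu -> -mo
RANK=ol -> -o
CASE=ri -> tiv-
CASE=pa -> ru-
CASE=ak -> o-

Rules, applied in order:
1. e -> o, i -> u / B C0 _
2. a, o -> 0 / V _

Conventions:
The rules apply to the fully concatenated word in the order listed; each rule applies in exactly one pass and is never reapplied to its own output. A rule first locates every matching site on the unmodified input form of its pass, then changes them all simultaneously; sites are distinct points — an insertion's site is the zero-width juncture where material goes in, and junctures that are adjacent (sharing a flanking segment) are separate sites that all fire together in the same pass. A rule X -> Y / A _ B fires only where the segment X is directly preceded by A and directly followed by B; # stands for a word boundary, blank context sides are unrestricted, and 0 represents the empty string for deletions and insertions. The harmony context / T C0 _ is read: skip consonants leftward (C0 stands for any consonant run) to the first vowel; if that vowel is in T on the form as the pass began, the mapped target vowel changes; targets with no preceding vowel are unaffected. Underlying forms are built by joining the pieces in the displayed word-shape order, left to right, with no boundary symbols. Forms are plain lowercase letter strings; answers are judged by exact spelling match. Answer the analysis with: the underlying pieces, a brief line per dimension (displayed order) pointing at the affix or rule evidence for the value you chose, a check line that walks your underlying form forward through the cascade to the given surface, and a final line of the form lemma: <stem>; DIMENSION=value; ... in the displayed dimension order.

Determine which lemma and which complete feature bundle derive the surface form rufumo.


underlying: ru-fuam-o
RANK=ol - signalled by the affix -o
CASE=pa - signalled by the affix ru-
check: rufuamo -> rufuamo -> rufumo
lemma: fuam; RANK=ol; CASE=pa


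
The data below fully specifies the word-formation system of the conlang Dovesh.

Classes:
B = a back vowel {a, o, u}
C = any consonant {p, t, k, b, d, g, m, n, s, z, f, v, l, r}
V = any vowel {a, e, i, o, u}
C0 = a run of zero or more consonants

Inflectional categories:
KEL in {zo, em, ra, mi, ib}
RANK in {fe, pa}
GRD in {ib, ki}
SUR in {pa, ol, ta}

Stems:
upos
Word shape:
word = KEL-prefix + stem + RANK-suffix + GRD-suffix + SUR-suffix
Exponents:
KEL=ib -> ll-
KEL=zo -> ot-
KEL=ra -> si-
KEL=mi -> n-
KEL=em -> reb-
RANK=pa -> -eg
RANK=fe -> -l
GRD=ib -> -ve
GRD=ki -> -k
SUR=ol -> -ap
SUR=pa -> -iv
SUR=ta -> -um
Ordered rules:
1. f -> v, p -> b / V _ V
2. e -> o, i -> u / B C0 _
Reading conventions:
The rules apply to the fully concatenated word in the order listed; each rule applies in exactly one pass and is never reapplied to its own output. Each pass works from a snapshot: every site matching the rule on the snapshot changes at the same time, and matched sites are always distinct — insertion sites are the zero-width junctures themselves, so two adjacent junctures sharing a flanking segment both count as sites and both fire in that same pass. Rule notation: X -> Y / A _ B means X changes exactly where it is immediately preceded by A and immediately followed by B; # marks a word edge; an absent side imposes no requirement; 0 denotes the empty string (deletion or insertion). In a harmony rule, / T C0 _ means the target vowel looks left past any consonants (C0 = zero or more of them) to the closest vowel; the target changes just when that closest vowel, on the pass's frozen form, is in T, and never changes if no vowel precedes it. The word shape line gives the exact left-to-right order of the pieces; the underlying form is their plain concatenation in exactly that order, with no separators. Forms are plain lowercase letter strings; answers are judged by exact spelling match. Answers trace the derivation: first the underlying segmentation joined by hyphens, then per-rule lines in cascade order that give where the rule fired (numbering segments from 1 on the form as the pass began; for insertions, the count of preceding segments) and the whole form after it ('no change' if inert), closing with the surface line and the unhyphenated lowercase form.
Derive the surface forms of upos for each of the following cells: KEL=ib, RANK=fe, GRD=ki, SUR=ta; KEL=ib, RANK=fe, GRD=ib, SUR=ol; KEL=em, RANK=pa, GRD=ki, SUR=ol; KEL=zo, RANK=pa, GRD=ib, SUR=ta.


cell KEL=ib, RANK=fe, GRD=ki, SUR=ta:
underlying: ll-upos-l-k-um
1. f -> v, p -> b / V _ V: fires at position(s) 4: lluboslkum
2. e -> o, i -> u / B C0 _: no change
surface: lluboslkum

cell KEL=ib, RANK=fe, GRD=ib, SUR=ol:
underlying: ll-upos-l-ve-ap
1. f -> v, p -> b / V _ V: fires at position(s) 4: lluboslveap
2. e -> o, i -> u / B C0 _: fires at position(s) 9: lluboslvoap
surface: lluboslvoap

cell KEL=em, RANK=pa, GRD=ki, SUR=ol:
underlying: reb-upos-eg-k-ap
1. f -> v, p -> b / V _ V: fires at position(s) 5: rebubosegkap
2. e -> o, i -> u / B C0 _: fires at position(s) 8: rebubosogkap
surface: rebubosogkap

cell KEL=zo, RANK=pa, GRD=ib, SUR=ta:
underlying: ot-upos-eg-ve-um
1. f -> v, p -> b / V _ V: fires at position(s) 4: otubosegveum
2. e -> o, i -> u / B C0 _: fires at position(s) 7: otubosogveum
surface: otubosogveum


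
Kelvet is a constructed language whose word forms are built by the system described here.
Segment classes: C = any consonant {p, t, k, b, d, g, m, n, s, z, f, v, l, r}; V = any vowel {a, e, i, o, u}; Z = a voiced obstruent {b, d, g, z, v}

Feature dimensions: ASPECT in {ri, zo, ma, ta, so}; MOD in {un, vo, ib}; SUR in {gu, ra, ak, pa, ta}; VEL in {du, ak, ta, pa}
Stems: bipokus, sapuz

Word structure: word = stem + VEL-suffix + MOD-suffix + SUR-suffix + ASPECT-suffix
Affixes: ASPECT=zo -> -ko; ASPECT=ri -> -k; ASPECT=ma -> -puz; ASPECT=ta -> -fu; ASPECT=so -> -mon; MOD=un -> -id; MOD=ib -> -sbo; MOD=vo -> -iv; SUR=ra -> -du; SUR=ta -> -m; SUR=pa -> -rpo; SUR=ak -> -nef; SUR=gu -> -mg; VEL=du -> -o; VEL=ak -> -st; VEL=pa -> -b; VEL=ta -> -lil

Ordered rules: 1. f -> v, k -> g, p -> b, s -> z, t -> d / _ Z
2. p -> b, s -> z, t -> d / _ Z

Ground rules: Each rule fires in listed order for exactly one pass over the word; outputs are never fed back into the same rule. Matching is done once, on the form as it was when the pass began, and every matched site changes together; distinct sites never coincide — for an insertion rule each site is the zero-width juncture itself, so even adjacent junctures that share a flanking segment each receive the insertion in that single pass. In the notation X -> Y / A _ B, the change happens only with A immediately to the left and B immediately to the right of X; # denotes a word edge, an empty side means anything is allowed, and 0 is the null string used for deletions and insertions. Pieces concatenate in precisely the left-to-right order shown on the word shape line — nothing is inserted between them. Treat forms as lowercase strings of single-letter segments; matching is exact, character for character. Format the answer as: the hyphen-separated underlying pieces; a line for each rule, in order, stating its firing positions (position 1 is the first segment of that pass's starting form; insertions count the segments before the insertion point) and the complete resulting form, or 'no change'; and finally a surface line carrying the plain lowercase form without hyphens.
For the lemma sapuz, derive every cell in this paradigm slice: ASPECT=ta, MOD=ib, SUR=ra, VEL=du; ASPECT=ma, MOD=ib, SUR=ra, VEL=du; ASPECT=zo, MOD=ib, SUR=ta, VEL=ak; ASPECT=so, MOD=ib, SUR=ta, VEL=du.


cell ASPECT=ta, MOD=ib, SUR=ra, VEL=du:
underlying: sapuz-o-sbo-du-fu
1. f -> v, k -> g, p -> b, s -> z, t -> d / _ Z: fires at position(s) 7: sapuzozbodufu
2. p -> b, s -> z, t -> d / _ Z: no change
surface: sapuzozbodufu

cell ASPECT=ma, MOD=ib, SUR=ra, VEL=du:
underlying: sapuz-o-sbo-du-puz
1. f -> v, k -> g, p -> b, s -> z, t -> d / _ Z: fires at position(s) 7: sapuzozbodupuz
2. p -> b, s -> z, t -> d / _ Z: no change
surface: sapuzozbodupuz

cell ASPECT=zo, MOD=ib, SUR=ta, VEL=ak:
underlying: sapuz-st-sbo-m-ko
1. f -> v, k -> g, p -> b, s -> z, t -> d / _ Z: fires at position(s) 8: sapuzstzbomko
2. p -> b, s -> z, t -> d / _ Z: fires at position(s) 7: sapuzsdzbomko
surface: sapuzsdzbomko

cell ASPECT=so, MOD=ib, SUR=ta, VEL=du:
underlying: sapuz-o-sbo-m-mon
1. f -> v, k -> g, p -> b, s -> z, t -> d / _ Z: fires at position(s) 7: sapuzozbommon
2. p -> b, s -> z, t -> d / _ Z: no change
surface: sapuzozbommon


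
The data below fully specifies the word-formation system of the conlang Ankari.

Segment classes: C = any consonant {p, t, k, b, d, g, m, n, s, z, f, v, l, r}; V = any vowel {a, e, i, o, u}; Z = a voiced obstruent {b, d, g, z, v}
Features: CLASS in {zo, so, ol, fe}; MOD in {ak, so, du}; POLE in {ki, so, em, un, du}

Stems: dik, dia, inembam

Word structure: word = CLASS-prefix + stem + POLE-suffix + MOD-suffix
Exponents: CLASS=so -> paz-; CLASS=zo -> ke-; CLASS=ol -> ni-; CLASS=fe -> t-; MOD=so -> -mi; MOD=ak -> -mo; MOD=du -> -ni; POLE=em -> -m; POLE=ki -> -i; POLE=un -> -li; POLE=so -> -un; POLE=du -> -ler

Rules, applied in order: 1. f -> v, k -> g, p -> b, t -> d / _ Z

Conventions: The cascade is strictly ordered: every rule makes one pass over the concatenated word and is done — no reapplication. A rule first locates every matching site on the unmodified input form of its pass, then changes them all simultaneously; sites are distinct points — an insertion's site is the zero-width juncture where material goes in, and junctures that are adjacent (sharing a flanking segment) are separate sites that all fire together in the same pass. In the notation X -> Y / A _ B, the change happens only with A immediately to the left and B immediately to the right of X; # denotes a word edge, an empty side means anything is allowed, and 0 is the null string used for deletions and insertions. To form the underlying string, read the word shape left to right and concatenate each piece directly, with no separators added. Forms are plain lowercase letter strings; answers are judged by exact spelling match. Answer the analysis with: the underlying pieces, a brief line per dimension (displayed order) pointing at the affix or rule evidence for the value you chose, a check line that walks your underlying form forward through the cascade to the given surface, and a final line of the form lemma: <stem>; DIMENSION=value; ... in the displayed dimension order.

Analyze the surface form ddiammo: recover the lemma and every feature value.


underlying: t-dia-m-mo
CLASS=fe - signalled by the affix t-
MOD=ak - signalled by the affix -mo
POLE=em - signalled by the affix -m
check: tdiammo -> ddiammo
lemma: dia; CLASS=fe; MOD=ak; POLE=em


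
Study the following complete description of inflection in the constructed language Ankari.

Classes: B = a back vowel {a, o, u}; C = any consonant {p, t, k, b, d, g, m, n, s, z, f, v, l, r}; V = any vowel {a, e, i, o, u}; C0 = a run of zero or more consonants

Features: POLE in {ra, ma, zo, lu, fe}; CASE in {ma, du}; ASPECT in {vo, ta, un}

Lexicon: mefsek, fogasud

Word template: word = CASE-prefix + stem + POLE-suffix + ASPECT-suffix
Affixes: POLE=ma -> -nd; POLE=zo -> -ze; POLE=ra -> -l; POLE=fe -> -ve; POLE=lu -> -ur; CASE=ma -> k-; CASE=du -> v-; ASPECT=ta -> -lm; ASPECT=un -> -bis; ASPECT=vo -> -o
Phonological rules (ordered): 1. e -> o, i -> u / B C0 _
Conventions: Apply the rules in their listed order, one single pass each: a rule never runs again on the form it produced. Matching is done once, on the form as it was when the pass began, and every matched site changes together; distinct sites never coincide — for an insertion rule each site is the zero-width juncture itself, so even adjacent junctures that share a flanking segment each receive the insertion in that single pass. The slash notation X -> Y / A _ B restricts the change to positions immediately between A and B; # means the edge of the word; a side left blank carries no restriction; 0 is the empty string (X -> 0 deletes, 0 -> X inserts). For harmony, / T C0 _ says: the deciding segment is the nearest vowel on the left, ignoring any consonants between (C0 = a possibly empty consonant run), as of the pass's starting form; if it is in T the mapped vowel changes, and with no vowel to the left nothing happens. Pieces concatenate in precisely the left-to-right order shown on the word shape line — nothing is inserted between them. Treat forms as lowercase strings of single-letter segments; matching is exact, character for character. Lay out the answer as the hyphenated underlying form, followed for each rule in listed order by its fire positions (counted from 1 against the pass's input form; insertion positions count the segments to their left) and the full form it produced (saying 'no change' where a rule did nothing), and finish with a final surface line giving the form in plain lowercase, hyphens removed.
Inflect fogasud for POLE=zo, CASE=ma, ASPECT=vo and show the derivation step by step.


underlying: k-fogasud-ze-o
1. e -> o, i -> u / B C0 _: fires at position(s) 10: kfogasudzoo
surface: kfogasudzoo


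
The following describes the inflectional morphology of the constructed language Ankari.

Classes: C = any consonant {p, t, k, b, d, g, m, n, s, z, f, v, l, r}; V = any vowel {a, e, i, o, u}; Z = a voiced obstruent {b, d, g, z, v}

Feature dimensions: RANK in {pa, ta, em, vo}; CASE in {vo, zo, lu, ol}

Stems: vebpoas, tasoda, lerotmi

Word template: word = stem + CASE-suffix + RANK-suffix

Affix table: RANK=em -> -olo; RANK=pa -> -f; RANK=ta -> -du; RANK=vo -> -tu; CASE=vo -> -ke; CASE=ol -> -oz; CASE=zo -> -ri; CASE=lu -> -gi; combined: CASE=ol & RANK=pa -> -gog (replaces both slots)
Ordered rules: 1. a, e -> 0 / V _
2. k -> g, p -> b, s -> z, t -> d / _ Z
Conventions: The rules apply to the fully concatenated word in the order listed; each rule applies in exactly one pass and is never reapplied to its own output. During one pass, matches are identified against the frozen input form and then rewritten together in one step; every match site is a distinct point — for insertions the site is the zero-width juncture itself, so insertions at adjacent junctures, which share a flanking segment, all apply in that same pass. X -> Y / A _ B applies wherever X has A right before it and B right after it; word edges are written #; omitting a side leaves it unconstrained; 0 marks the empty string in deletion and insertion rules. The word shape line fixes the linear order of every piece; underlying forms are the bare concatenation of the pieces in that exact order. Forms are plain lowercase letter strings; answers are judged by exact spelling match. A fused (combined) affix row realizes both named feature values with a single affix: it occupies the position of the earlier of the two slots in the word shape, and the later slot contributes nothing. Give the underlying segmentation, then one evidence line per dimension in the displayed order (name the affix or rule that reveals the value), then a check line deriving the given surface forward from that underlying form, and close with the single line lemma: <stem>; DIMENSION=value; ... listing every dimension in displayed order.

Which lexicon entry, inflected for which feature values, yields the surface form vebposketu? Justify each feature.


underlying: vebpoas-ke-tu
RANK=vo - signalled by the affix -tu
CASE=vo - signalled by the affix -ke
check: vebpoasketu -> vebposketu -> vebposketu
lemma: vebpoas; RANK=vo; CASE=vo


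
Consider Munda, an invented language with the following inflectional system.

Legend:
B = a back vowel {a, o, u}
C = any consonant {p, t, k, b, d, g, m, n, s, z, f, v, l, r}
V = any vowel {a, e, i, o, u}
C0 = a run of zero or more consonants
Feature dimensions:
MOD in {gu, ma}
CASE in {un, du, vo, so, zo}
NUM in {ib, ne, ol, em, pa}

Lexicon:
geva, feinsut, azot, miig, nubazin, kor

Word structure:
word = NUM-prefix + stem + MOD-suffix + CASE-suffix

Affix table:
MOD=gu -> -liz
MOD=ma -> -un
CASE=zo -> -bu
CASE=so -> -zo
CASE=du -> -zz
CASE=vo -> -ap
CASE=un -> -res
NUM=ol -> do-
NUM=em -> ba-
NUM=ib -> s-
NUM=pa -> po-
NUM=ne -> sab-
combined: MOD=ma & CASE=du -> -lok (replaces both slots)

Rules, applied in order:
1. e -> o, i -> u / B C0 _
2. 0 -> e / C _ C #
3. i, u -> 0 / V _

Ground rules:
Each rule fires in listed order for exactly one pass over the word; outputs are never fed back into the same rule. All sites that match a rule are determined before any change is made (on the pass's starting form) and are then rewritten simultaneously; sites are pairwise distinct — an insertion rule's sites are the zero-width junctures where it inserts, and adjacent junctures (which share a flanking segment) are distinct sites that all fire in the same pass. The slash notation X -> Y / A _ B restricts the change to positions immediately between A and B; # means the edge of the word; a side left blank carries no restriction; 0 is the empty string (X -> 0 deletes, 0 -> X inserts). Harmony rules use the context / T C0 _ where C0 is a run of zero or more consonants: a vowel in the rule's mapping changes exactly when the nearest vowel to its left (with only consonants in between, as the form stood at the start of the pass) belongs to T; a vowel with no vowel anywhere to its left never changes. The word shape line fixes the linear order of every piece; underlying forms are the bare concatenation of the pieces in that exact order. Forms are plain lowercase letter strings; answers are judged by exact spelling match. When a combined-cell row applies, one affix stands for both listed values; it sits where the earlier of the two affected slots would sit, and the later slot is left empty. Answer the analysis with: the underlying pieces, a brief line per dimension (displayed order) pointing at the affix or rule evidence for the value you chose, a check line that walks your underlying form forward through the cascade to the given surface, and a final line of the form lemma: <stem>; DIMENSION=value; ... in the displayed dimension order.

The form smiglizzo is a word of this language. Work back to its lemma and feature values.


underlying: s-miig-liz-zo
MOD=gu - signalled by the affix -liz
CASE=so - signalled by the affix -zo
NUM=ib - signalled by the affix s-
check: smiiglizzo -> smiiglizzo -> smiiglizzo -> smiglizzo
lemma: miig; MOD=gu; CASE=so; NUM=ib
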